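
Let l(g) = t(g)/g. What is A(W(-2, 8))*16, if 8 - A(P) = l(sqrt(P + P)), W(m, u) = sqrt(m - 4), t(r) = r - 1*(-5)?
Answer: 112 + 40*2**(1/4)*3**(3/4)*I**(3/2)/3 ≈ 86.442 + 25.558*I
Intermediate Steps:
t(r) = 5 + r (t(r) = r + 5 = 5 + r)
W(m, u) = sqrt(-4 + m)
l(g) = (5 + g)/g
A(P) = 8 - sqrt(2)*(5 + sqrt(2)*sqrt(P))/(2*sqrt(P)) (A(P) = 8 - (5 + sqrt(P + P))/(sqrt(P + P)) = 8 - (5 + sqrt(2*P))/(sqrt(2*P)) = 8 - (5 + sqrt(2)*sqrt(P))/(sqrt(2)*sqrt(P)) = 8 - sqrt(2)/(2*sqrt(P))*(5 + sqrt(2)*sqrt(P)) = 8 - sqrt(2)*(5 + sqrt(2)*sqrt(P))/(2*sqrt(P)))
A(W(-2, 8))*16 = (7 - 5*sqrt(2)/(2*sqrt(sqrt(-4 - 2))))*16 = (7 - 5*sqrt(2)/(2*sqrt(sqrt(-6))))*16 = (7 - 5*sqrt(2)/(2*sqrt(I*sqrt(6))))*16 = (7 - 5*sqrt(2)*6**(3/4)*(-I**(3/2))/6/2)*16 = (7 + 5*2**(1/4)*3**(3/4)*I**(3/2)/6)*16 = 112 + 40*2**(1/4)*3**(3/4)*I**(3/2)/3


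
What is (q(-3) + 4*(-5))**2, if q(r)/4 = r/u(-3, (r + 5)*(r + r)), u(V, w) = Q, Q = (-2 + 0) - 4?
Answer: 324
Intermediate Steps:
Q = -6 (Q = -2 - 4 = -6)
u(V, w) = -6
q(r) = -2*r/3 (q(r) = 4*(r/(-6)) = 4*(r*(-1/6)) = 4*(-r/6) = -2*r/3)
(q(-3) + 4*(-5))**2 = (-2/3*(-3) + 4*(-5))**2 = (2 - 20)**2 = (-18)**2 = 324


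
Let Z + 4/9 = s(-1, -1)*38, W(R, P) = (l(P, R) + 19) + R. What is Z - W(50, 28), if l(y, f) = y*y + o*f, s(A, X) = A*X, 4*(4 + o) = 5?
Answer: -12203/18 ≈ -677.94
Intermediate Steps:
o = -11/4 (o = -4 + (¼)*5 = -4 + 5/4 = -11/4 ≈ -2.7500)
l(y, f) = y² - 11*f/4 (l(y, f) = y*y - 11*f/4 = y² - 11*f/4)
W(R, P) = 19 + P² - 7*R/4 (W(R, P) = ((P² - 11*R/4) + 19) + R = (19 + P² - 11*R/4) + R = 19 + P² - 7*R/4)
Z = 338/9 (Z = -4/9 - 1*(-1)*38 = -4/9 + 1*38 = -4/9 + 38 = 338/9 ≈ 37.556)
Z - W(50, 28) = 338/9 - (19 + 28² - 7/4*50) = 338/9 - (19 + 784 - 175/2) = 338/9 - 1*1431/2 = 338/9 - 1431/2 = -12203/18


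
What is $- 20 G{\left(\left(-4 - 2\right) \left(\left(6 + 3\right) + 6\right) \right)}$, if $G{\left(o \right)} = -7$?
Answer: $140$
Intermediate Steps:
$- 20 G{\left(\left(-4 - 2\right) \left(\left(6 + 3\right) + 6\right) \right)} = \left(-20\right) \left(-7\right) = 140$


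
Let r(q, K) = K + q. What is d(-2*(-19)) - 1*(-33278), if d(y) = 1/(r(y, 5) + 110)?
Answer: 5091535/153 ≈ 33278.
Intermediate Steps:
d(y) = 1/(115 + y) (d(y) = 1/((5 + y) + 110) = 1/(115 + y))
d(-2*(-19)) - 1*(-33278) = 1/(115 - 2*(-19)) - 1*(-33278) = 1/(115 + 38) + 33278 = 1/153 + 33278 = 5091535/153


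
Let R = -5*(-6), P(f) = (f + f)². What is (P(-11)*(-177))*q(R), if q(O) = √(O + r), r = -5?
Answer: -428340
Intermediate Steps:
P(f) = 4*f² (P(f) = (2*f)² = 4*f²)
R = 30
q(O) = √(-5 + O) (q(O) = √(O - 5) = √(-5 + O))
(P(-11)*(-177))*q(R) = ((4*(-11)²)*(-177))*√(-5 + 30) = ((4*121)*(-177))*√25 = (484*(-177))*5 = -85668*5 = -428340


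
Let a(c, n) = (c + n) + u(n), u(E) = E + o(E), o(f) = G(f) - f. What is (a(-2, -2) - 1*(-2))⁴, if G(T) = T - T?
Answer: 16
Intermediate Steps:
G(T) = 0
o(f) = -f (o(f) = 0 - f = -f)
u(E) = 0 (u(E) = E - E = 0)
a(c, n) = c + n (a(c, n) = (c + n) + 0 = c + n)
(a(-2, -2) - 1*(-2))⁴ = ((-2 - 2) - 1*(-2))⁴ = (-4 + 2)⁴ = (-2)⁴ = 16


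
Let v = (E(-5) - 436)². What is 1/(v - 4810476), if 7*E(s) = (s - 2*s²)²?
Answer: -49/235712595 ≈ -2.0788e-7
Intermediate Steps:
E(s) = (s - 2*s²)²/7
v = 729/49 (v = ((⅐)*(-5)²*(-1 + 2*(-5))² - 436)² = ((⅐)*25*(-1 - 10)² - 436)² = ((⅐)*25*(-11)² - 436)² = ((⅐)*25*121 - 436)² = (3025/7 - 436)² = (-27/7)² = 729/49 ≈ 14.878)
1/(v - 4810476) = 1/(729/49 - 4810476) = 1/(-235712595/49) = -49/235712595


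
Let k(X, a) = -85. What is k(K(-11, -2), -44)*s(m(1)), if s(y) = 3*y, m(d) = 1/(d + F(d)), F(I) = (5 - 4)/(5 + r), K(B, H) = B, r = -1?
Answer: -204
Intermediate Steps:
F(I) = 1/4 (F(I) = (5 - 4)/(5 - 1) = 1/4)
m(d) = 1/(1/4 + d) (m(d) = 1/(d + 1/4) = 1/(1/4 + d))
k(K(-11, -2), -44)*s(m(1)) = -255*4/(1 + 4*1) = -255*4/(1 + 4) = -255*4/5 = -85*12/5 = -204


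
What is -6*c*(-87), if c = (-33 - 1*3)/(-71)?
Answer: 18792/71 ≈ 264.68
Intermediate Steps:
c = 36/71 (c = (-33 - 3)*(-1/71) = -36*(-1/71) = 36/71 ≈ 0.50704)
-6*c*(-87) = -6*36/71*(-87) = -216/71*(-87) = 18792/71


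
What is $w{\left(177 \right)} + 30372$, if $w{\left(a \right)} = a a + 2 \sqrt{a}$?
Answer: $61701 + 2 \sqrt{177} \approx 61728.0$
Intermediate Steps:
$w{\left(a \right)} = a^{2} + 2 \sqrt{a}$
$w{\left(177 \right)} + 30372 = \left(177^{2} + 2 \sqrt{177}\right) + 30372 = \left(31329 + 2 \sqrt{177}\right) + 30372 = 61701 + 2 \sqrt{177}$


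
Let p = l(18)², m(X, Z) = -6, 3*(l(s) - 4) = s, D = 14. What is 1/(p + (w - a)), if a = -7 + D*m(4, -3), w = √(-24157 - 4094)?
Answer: 191/64732 - 3*I*√3139/64732 ≈ 0.0029506 - 0.0025966*I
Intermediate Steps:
l(s) = 4 + s/3
w = 3*I*√3139 (w = √(-28251) = 3*I*√3139 ≈ 168.08*I)
p = 100 (p = (4 + (⅓)*18)² = (4 + 6)² = 10² = 100)
a = -91 (a = -7 + 14*(-6) = -7 - 84 = -91)
1/(p + (w - a)) = 1/(100 + (3*I*√3139 - 1*(-91))) = 1/(100 + (3*I*√3139 + 91)) = 1/(100 + (91 + 3*I*√3139)) = 1/(191 + 3*I*√3139)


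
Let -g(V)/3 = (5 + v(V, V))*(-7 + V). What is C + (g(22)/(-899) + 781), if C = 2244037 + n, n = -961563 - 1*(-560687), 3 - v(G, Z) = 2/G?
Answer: 628784357/341 ≈ 1.8439e+6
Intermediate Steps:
v(G, Z) = 3 - 2/G
n = -400876 (n = -961563 + 560687 = -400876)
g(V) = -3*(-7 + V)*(8 - 2/V) (g(V) = -3*(5 + (3 - 2/V))*(-7 + V) = -3*(8 - 2/V)*(-7 + V) = -3*(-7 + V)*(8 - 2/V))
C = 1843161 (C = 2244037 - 400876 = 1843161)
C + (g(22)/(-899) + 781) = 1843161 + ((174 - 42/22 - 24*22)/(-899) + 781) = 1843161 + ((174 - 42*1/22 - 528)*(-1/899) + 781) = 1843161 + ((174 - 21/11 - 528)*(-1/899) + 781) = 1843161 + (-3915/11*(-1/899) + 781) = 1843161 + (135/341 + 781) = 1843161 + 266456/341 = 628784357/341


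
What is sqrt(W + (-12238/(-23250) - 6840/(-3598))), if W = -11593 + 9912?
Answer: I*sqrt(29366241446303790)/4182675 ≈ 40.97*I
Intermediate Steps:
W = -1681
sqrt(W + (-12238/(-23250) - 6840/(-3598))) = sqrt(-1681 + (-12238/(-23250) - 6840/(-3598))) = sqrt(-1681 + (-12238*(-1/23250) - 6840*(-1/3598))) = sqrt(-1681 + (6119/11625 + 3420/1799)) = sqrt(-1681 + 50765581/20913375) = sqrt(-35104617794/20913375) = I*sqrt(29366241446303790)/4182675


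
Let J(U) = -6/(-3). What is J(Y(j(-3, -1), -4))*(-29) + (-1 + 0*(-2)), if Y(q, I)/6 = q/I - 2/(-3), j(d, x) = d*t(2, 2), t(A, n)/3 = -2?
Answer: -59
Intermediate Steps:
t(A, n) = -6 (t(A, n) = 3*(-2) = -6)
j(d, x) = -6*d (j(d, x) = d*(-6) = -6*d)
Y(q, I) = 4 + 6*q/I (Y(q, I) = 6*(q/I - 2/(-3)) = 6*(q/I - 2*(-⅓)) = 6*(q/I + ⅔) = 6*(⅔ + q/I) = 4 + 6*q/I)
J(U) = 2 (J(U) = -6*(-⅓) = 2)
J(Y(j(-3, -1), -4))*(-29) + (-1 + 0*(-2)) = 2*(-29) + (-1 + 0*(-2)) = -58 + (-1 + 0) = -58 - 1 = -59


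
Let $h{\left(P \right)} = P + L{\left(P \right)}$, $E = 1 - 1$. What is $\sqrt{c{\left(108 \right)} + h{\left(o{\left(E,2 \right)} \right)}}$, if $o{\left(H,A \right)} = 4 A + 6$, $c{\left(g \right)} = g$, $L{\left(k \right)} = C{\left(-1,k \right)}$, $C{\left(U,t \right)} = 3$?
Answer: $5 \sqrt{5} \approx 11.18$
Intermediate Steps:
$L{\left(k \right)} = 3$
$E = 0$
$o{\left(H,A \right)} = 6 + 4 A$
$h{\left(P \right)} = 3 + P$ ($h{\left(P \right)} = P + 3 = 3 + P$)
$\sqrt{c{\left(108 \right)} + h{\left(o{\left(E,2 \right)} \right)}} = \sqrt{108 + \left(3 + \left(6 + 4 \cdot 2\right)\right)} = \sqrt{108 + \left(3 + \left(6 + 8\right)\right)} = \sqrt{108 + \left(3 + 14\right)} = \sqrt{108 + 17} = \sqrt{125} = 5 \sqrt{5}$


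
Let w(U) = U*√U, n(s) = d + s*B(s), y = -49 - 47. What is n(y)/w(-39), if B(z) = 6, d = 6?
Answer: -190*I*√39/507 ≈ -2.3403*I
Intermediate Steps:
y = -96
n(s) = 6 + 6*s (n(s) = 6 + s*6 = 6 + 6*s)
w(U) = U^(3/2)
n(y)/w(-39) = (6 + 6*(-96))/((-39)^(3/2)) = (6 - 576)/((-39*I*√39)) = -190*I*√39/507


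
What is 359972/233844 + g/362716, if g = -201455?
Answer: 20864640233/21204740076 ≈ 0.98396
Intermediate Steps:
359972/233844 + g/362716 = 359972/233844 - 201455/362716 = 359972*(1/233844) - 201455*1/362716 = 89993/58461 - 201455/362716 = 20864640233/21204740076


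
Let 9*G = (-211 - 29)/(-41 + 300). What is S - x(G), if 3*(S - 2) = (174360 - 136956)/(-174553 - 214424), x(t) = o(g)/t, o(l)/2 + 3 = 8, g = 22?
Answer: 102786339/1037272 ≈ 99.093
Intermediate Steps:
o(l) = 10 (o(l) = -6 + 2*8 = -6 + 16 = 10)
G = -80/777 (G = ((-211 - 29)/(-41 + 300))/9 = (-240/259)/9 = (-240*1/259)/9 = (⅑)*(-240/259) = -80/777 ≈ -0.10296)
x(t) = 10/t
S = 255162/129659 (S = 2 + ((174360 - 136956)/(-174553 - 214424))/3 = 2 + (37404/(-388977))/3 = 2 + (37404*(-1/388977))/3 = 2 + (⅓)*(-12468/129659) = 2 - 4156/129659 = 255162/129659 ≈ 1.9679)
S - x(G) = 255162/129659 - 10/(-80/777) = 255162/129659 - 10*(-777)/80 = 255162/129659 - 1*(-777/8) = 255162/129659 + 777/8 = 102786339/1037272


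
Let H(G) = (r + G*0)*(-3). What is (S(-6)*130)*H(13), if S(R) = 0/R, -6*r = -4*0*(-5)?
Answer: 0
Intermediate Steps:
r = 0 (r = -(-4*0)*(-5)/6 = -0*(-5) = -⅙*0 = 0)
S(R) = 0
H(G) = 0 (H(G) = (0 + G*0)*(-3) = (0 + 0)*(-3) = 0*(-3) = 0)
(S(-6)*130)*H(13) = (0*130)*0 = 0*0 = 0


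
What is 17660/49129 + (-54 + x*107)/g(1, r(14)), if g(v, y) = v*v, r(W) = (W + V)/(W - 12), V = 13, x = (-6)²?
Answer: 186609602/49129 ≈ 3798.4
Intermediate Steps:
x = 36
r(W) = (13 + W)/(-12 + W) (r(W) = (W + 13)/(W - 12) = (13 + W)/(-12 + W))
g(v, y) = v²
17660/49129 + (-54 + x*107)/g(1, r(14)) = 17660/49129 + (-54 + 36*107)/(1²) = 17660*(1/49129) + (-54 + 3852)/1 = 17660/49129 + 3798*1 = 17660/49129 + 3798 = 186609602/49129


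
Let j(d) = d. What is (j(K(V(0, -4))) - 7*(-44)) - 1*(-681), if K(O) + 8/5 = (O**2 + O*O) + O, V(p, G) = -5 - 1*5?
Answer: 5887/5 ≈ 1177.4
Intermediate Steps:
V(p, G) = -10 (V(p, G) = -5 - 5 = -10)
K(O) = -8/5 + O + 2*O**2 (K(O) = -8/5 + ((O**2 + O*O) + O) = -8/5 + ((O**2 + O**2) + O) = -8/5 + (2*O**2 + O) = -8/5 + (O + 2*O**2) = -8/5 + O + 2*O**2)
(j(K(V(0, -4))) - 7*(-44)) - 1*(-681) = ((-8/5 - 10 + 2*(-10)**2) - 7*(-44)) - 1*(-681) = ((-8/5 - 10 + 2*100) + 308) + 681 = ((-8/5 - 10 + 200) + 308) + 681 = (942/5 + 308) + 681 = 2482/5 + 681 = 5887/5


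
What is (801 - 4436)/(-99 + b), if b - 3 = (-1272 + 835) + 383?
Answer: 727/30 ≈ 24.233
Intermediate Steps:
b = -51 (b = 3 + ((-1272 + 835) + 383) = 3 + (-437 + 383) = 3 - 54 = -51)
(801 - 4436)/(-99 + b) = (801 - 4436)/(-99 - 51) = -3635/(-150) = -3635*(-1/150) = 727/30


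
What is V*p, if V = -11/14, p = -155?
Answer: 1705/14 ≈ 121.79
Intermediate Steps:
V = -11/14 (V = -11*1/14 = -11/14 ≈ -0.78571)
V*p = -11/14*(-155) = 1705/14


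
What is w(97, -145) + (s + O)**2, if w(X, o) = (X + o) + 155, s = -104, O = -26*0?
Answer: 10923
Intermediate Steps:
O = 0
w(X, o) = 155 + X + o
w(97, -145) + (s + O)**2 = (155 + 97 - 145) + (-104 + 0)**2 = 107 + (-104)**2 = 107 + 10816 = 10923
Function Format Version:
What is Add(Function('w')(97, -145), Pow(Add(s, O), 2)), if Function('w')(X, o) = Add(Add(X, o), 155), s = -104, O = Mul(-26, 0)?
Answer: 10923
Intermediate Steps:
O = 0
Function('w')(X, o) = Add(155, X, o)
Add(Function('w')(97, -145), Pow(Add(s, O), 2)) = Add(Add(155, 97, -145), Pow(Add(-104, 0), 2)) = Add(107, Pow(-104, 2)) = Add(107, 10816) = 10923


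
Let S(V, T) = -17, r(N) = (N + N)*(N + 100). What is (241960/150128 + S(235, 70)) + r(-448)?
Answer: 5851100151/18766 ≈ 3.1179e+5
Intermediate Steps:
r(N) = 2*N*(100 + N) (r(N) = (2*N)*(100 + N) = 2*N*(100 + N))
(241960/150128 + S(235, 70)) + r(-448) = (241960/150128 - 17) + 2*(-448)*(100 - 448) = (241960*(1/150128) - 17) + 2*(-448)*(-348) = (30245/18766 - 17) + 311808 = -288777/18766 + 311808 = 5851100151/18766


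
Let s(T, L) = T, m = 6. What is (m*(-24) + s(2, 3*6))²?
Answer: 20164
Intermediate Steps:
(m*(-24) + s(2, 3*6))² = (6*(-24) + 2)² = (-144 + 2)² = (-142)² = 20164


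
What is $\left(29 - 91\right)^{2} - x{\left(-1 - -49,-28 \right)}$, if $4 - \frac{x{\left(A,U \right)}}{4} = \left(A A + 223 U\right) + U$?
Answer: $-12044$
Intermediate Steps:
$x{\left(A,U \right)} = 16 - 896 U - 4 A^{2}$ ($x{\left(A,U \right)} = 16 - 4 \left(\left(A A + 223 U\right) + U\right) = 16 - 4 \left(\left(A^{2} + 223 U\right) + U\right) = 16 - 4 \left(A^{2} + 224 U\right) = 16 - \left(4 A^{2} + 896 U\right) = 16 - 896 U - 4 A^{2}$)
$\left(29 - 91\right)^{2} - x{\left(-1 - -49,-28 \right)} = \left(29 - 91\right)^{2} - \left(16 - -25088 - 4 \left(-1 - -49\right)^{2}\right) = \left(-62\right)^{2} - \left(16 + 25088 - 4 \left(-1 + 49\right)^{2}\right) = 3844 - \left(16 + 25088 - 4 \cdot 48^{2}\right) = 3844 - \left(16 + 25088 - 9216\right) = 3844 - 15888 = -12044$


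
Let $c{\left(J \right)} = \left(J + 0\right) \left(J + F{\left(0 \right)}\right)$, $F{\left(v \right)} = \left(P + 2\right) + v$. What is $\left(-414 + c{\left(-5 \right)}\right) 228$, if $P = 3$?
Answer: $-94392$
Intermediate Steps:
$F{\left(v \right)} = 5 + v$ ($F{\left(v \right)} = \left(3 + 2\right) + v = 5 + v$)
$c{\left(J \right)} = J \left(5 + J\right)$ ($c{\left(J \right)} = \left(J + 0\right) \left(J + \left(5 + 0\right)\right) = J \left(J + 5\right) = J \left(5 + J\right)$)
$\left(-414 + c{\left(-5 \right)}\right) 228 = \left(-414 - 5 \left(5 - 5\right)\right) 228 = \left(-414 - 0\right) 228 = \left(-414 + 0\right) 228 = \left(-414\right) 228 = -94392$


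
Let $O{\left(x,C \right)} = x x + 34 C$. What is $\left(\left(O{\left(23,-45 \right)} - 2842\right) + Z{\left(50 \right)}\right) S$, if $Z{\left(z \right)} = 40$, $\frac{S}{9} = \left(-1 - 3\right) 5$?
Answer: $684540$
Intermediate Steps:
$S = -180$ ($S = 9 \left(-1 - 3\right) 5 = 9 \left(\left(-4\right) 5\right) = 9 \left(-20\right) = -180$)
$O{\left(x,C \right)} = x^{2} + 34 C$
$\left(\left(O{\left(23,-45 \right)} - 2842\right) + Z{\left(50 \right)}\right) S = \left(\left(\left(23^{2} + 34 \left(-45\right)\right) - 2842\right) + 40\right) \left(-180\right) = \left(\left(\left(529 - 1530\right) - 2842\right) + 40\right) \left(-180\right) = \left(\left(-1001 - 2842\right) + 40\right) \left(-180\right) = \left(-3843 + 40\right) \left(-180\right) = \left(-3803\right) \left(-180\right) = 684540$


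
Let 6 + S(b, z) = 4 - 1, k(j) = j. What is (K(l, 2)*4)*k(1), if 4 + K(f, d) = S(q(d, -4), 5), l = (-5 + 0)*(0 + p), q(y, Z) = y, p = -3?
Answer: -28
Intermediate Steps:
l = 15 (l = (-5 + 0)*(0 - 3) = -5*(-3) = 15)
S(b, z) = -3 (S(b, z) = -6 + (4 - 1) = -6 + 3 = -3)
K(f, d) = -7 (K(f, d) = -4 - 3 = -7)
(K(l, 2)*4)*k(1) = -7*4*1 = -28*1 = -28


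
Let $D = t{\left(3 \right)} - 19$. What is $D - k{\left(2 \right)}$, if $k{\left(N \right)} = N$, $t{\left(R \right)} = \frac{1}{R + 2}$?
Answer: $- \frac{104}{5} \approx -20.8$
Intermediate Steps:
$t{\left(R \right)} = \frac{1}{2 + R}$
$D = - \frac{94}{5}$ ($D = \frac{1}{2 + 3} - 19 = \frac{1}{5} - 19 = - \frac{94}{5} \approx -18.8$)
$D - k{\left(2 \right)} = - \frac{94}{5} - 2 = - \frac{104}{5}$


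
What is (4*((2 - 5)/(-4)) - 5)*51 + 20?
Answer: -82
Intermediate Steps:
(4*((2 - 5)/(-4)) - 5)*51 + 20 = (4*(-3*(-1/4)) - 5)*51 + 20 = (4*(3/4) - 5)*51 + 20 = (3 - 5)*51 + 20 = -2*51 + 20 = -102 + 20 = -82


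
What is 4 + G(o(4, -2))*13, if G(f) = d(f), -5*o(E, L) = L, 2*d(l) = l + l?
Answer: 46/5 ≈ 9.2000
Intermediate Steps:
d(l) = l (d(l) = (l + l)/2 = (2*l)/2 = l)
o(E, L) = -L/5
G(f) = f
4 + G(o(4, -2))*13 = 4 - 1/5*(-2)*13 = 4 + (2/5)*13 = 4 + 26/5 = 46/5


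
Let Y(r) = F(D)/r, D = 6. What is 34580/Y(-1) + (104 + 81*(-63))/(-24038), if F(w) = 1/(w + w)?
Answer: -9974803481/24038 ≈ -4.1496e+5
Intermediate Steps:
F(w) = 1/(2*w)
Y(r) = 1/(12*r) (Y(r) = ((½)/6)/r = ((½)*(⅙))/r = 1/(12*r))
34580/Y(-1) + (104 + 81*(-63))/(-24038) = 34580/(((1/12)/(-1))) + (104 + 81*(-63))/(-24038) = 34580/(((1/12)*(-1))) + (104 - 5103)*(-1/24038) = 34580/(-1/12) - 4999*(-1/24038) = 34580*(-12) + 4999/24038 = -414960 + 4999/24038 = -9974803481/24038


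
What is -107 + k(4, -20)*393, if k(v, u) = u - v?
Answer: -9539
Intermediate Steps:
-107 + k(4, -20)*393 = -107 + (-20 - 1*4)*393 = -107 + (-20 - 4)*393 = -107 - 24*393 = -107 - 9432 = -9539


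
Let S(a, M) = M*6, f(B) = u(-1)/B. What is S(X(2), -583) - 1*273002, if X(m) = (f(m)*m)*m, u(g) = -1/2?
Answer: -276500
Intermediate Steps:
u(g) = -½ (u(g) = -1*½ = -½)
f(B) = -1/(2*B)
X(m) = -m/2 (X(m) = ((-1/(2*m))*m)*m = -m/2)
S(a, M) = 6*M
S(X(2), -583) - 1*273002 = 6*(-583) - 1*273002 = -3498 - 273002 = -276500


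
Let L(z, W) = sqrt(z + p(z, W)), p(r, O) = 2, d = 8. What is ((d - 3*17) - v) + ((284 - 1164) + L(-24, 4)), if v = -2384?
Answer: 1461 + I*sqrt(22) ≈ 1461.0 + 4.6904*I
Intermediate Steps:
L(z, W) = sqrt(2 + z) (L(z, W) = sqrt(z + 2) = sqrt(2 + z))
((d - 3*17) - v) + ((284 - 1164) + L(-24, 4)) = ((8 - 3*17) - 1*(-2384)) + ((284 - 1164) + sqrt(2 - 24)) = ((8 - 51) + 2384) + (-880 + sqrt(-22)) = (-43 + 2384) + (-880 + I*sqrt(22)) = 2341 + (-880 + I*sqrt(22)) = 1461 + I*sqrt(22)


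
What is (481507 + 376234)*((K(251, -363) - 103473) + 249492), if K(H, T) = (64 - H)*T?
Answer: 183470799900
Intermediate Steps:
K(H, T) = T*(64 - H)
(481507 + 376234)*((K(251, -363) - 103473) + 249492) = (481507 + 376234)*((-363*(64 - 1*251) - 103473) + 249492) = 857741*((-363*(64 - 251) - 103473) + 249492) = 857741*((-363*(-187) - 103473) + 249492) = 857741*((67881 - 103473) + 249492) = 857741*(-35592 + 249492) = 857741*213900 = 183470799900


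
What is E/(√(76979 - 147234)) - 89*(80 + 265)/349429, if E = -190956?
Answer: -30705/349429 + 190956*I*√70255/70255 ≈ -0.087872 + 720.43*I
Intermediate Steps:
E/(√(76979 - 147234)) - 89*(80 + 265)/349429 = -190956/√(76979 - 147234) - 89*(80 + 265)/349429 = -190956*(-I*√70255/70255) - 89*345*(1/349429) = -190956*(-I*√70255/70255) - 30705*1/349429 = -(-190956)*I*√70255/70255 - 30705/349429 = 190956*I*√70255/70255 - 30705/349429 = -30705/349429 + 190956*I*√70255/70255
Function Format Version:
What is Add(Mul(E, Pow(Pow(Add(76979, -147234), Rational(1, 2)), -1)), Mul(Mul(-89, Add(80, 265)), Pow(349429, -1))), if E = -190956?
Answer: Add(Rational(-30705, 349429), Mul(Rational(190956, 70255), I, Pow(70255, Rational(1, 2)))) ≈ Add(-0.087872, Mul(720.43, I))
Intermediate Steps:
Add(Mul(E, Pow(Pow(Add(76979, -147234), Rational(1, 2)), -1)), Mul(Mul(-89, Add(80, 265)), Pow(349429, -1))) = Add(Mul(-190956, Pow(Pow(Add(76979, -147234), Rational(1, 2)), -1)), Mul(Mul(-89, Add(80, 265)), Pow(349429, -1))) = Add(Mul(-190956, Pow(Pow(-70255, Rational(1, 2)), -1)), Mul(Mul(-89, 345), Rational(1, 349429))) = Add(Mul(-190956, Pow(Mul(I, Pow(70255, Rational(1, 2))), -1)), Mul(-30705, Rational(1, 349429))) = Add(Mul(-190956, Mul(Rational(-1, 70255), I, Pow(70255, Rational(1, 2)))), Rational(-30705, 349429)) = Add(Mul(Rational(190956, 70255), I, Pow(70255, Rational(1, 2))), Rational(-30705, 349429)) = Add(Rational(-30705, 349429), Mul(Rational(190956, 70255), I, Pow(70255, Rational(1, 2))))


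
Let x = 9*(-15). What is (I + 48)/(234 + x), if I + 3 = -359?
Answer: -314/99 ≈ -3.1717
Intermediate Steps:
x = -135
I = -362 (I = -3 - 359 = -362)
(I + 48)/(234 + x) = (-362 + 48)/(234 - 135) = -314/99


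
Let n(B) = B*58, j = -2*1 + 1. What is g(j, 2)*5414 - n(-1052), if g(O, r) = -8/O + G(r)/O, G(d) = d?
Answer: 93500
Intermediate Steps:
j = -1 (j = -2 + 1 = -1)
g(O, r) = -8/O + r/O
n(B) = 58*B
g(j, 2)*5414 - n(-1052) = ((-8 + 2)/(-1))*5414 - 58*(-1052) = -1*(-6)*5414 - 1*(-61016) = 6*5414 + 61016 = 32484 + 61016 = 93500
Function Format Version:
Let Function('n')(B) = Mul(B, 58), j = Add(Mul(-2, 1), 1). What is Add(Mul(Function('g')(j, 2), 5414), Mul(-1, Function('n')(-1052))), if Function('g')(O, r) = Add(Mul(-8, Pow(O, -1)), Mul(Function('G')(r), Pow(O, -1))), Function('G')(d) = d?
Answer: 93500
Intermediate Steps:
j = -1 (j = Add(-2, 1) = -1)
Function('g')(O, r) = Add(Mul(-8, Pow(O, -1)), Mul(r, Pow(O, -1)))
Function('n')(B) = Mul(58, B)
Add(Mul(Function('g')(j, 2), 5414), Mul(-1, Function('n')(-1052))) = Add(Mul(Mul(Pow(-1, -1), Add(-8, 2)), 5414), Mul(-1, Mul(58, -1052))) = Add(Mul(Mul(-1, -6), 5414), Mul(-1, -61016)) = Add(Mul(6, 5414), 61016) = Add(32484, 61016) = 93500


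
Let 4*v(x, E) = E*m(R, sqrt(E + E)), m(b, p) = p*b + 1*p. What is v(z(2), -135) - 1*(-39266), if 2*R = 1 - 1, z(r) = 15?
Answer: 39266 - 405*I*sqrt(30)/4 ≈ 39266.0 - 554.57*I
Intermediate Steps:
R = 0 (R = (1 - 1)/2 = (1/2)*0 = 0)
m(b, p) = p + b*p (m(b, p) = b*p + p = p + b*p)
v(x, E) = sqrt(2)*E**(3/2)/4 (v(x, E) = (E*(sqrt(E + E)*(1 + 0)))/4 = (E*(sqrt(2*E)*1))/4 = (E*((sqrt(2)*sqrt(E))*1))/4 = (E*(sqrt(2)*sqrt(E)))/4 = (sqrt(2)*E**(3/2))/4 = sqrt(2)*E**(3/2)/4)
v(z(2), -135) - 1*(-39266) = sqrt(2)*(-135)**(3/2)/4 - 1*(-39266) = sqrt(2)*(-405*I*sqrt(15))/4 + 39266 = -405*I*sqrt(30)/4 + 39266 = 39266 - 405*I*sqrt(30)/4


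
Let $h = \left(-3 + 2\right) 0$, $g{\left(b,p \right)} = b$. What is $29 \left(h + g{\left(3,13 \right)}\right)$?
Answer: $87$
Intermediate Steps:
$h = 0$ ($h = \left(-1\right) 0 = 0$)
$29 \left(h + g{\left(3,13 \right)}\right) = 29 \left(0 + 3\right) = 29 \cdot 3 = 87$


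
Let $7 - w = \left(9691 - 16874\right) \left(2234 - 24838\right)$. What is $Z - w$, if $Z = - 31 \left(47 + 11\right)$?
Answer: $162362727$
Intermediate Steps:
$Z = -1798$ ($Z = \left(-31\right) 58 = -1798$)
$w = -162364525$ ($w = 7 - \left(9691 - 16874\right) \left(2234 - 24838\right) = 7 - \left(-7183\right) \left(-22604\right) = 7 - 162364532 = -162364525$)
$Z - w = -1798 - -162364525 = -1798 + 162364525 = 162362727$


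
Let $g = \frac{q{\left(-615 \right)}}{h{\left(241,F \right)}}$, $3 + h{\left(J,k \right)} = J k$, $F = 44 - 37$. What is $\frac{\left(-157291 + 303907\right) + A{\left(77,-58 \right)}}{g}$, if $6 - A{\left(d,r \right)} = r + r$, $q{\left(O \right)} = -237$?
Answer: $- \frac{247106792}{237} \approx -1.0426 \cdot 10^{6}$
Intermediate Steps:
$A{\left(d,r \right)} = 6 - 2 r$ ($A{\left(d,r \right)} = 6 - \left(r + r\right) = 6 - 2 r$)
$F = 7$ ($F = 44 - 37 = 7$)
$h{\left(J,k \right)} = -3 + J k$
$g = - \frac{237}{1684}$ ($g = - \frac{237}{-3 + 241 \cdot 7} = - \frac{237}{-3 + 1687} = - \frac{237}{1684} \approx -0.14074$)
$\frac{\left(-157291 + 303907\right) + A{\left(77,-58 \right)}}{g} = \frac{\left(-157291 + 303907\right) + \left(6 - -116\right)}{- \frac{237}{1684}} = \left(146616 + \left(6 + 116\right)\right) \left(- \frac{1684}{237}\right) = \left(146616 + 122\right) \left(- \frac{1684}{237}\right) = 146738 \left(- \frac{1684}{237}\right) = - \frac{247106792}{237}$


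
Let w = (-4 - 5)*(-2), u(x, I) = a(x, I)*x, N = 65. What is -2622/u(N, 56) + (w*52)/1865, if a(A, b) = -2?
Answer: 501171/24245 ≈ 20.671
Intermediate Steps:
u(x, I) = -2*x
w = 18 (w = -9*(-2) = 18)
-2622/u(N, 56) + (w*52)/1865 = -2622/((-2*65)) + (18*52)/1865 = -2622/(-130) + 936*(1/1865) = -2622*(-1/130) + 936/1865 = 1311/65 + 936/1865 = 501171/24245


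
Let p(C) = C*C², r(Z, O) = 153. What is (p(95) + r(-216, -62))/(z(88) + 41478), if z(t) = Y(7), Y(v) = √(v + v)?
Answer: 17784273192/860212235 - 428764*√14/860212235 ≈ 20.672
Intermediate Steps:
p(C) = C³
Y(v) = √2*√v (Y(v) = √(2*v) = √2*√v)
z(t) = √14 (z(t) = √2*√7 = √14)
(p(95) + r(-216, -62))/(z(88) + 41478) = (95³ + 153)/(√14 + 41478) = (857375 + 153)/(41478 + √14) = 857528/(41478 + √14)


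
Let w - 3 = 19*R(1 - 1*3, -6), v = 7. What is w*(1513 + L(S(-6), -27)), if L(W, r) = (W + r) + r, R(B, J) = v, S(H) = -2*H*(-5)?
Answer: 190264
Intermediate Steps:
S(H) = 10*H
R(B, J) = 7
L(W, r) = W + 2*r
w = 136 (w = 3 + 19*7 = 3 + 133 = 136)
w*(1513 + L(S(-6), -27)) = 136*(1513 + (10*(-6) + 2*(-27))) = 136*(1513 + (-60 - 54)) = 136*(1513 - 114) = 136*1399 = 190264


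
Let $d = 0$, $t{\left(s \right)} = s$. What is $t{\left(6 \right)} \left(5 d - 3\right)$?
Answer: $-18$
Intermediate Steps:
$t{\left(6 \right)} \left(5 d - 3\right) = 6 \left(5 \cdot 0 - 3\right) = 6 \left(0 - 3\right) = 6 \left(-3\right) = -18$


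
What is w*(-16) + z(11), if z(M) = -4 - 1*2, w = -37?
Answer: 586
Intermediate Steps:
z(M) = -6 (z(M) = -4 - 2 = -6)
w*(-16) + z(11) = -37*(-16) - 6 = 592 - 6 = 586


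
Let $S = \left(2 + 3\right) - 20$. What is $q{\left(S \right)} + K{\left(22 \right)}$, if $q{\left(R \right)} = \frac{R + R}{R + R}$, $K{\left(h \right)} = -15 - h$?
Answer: $-36$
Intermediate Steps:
$S = -15$ ($S = 5 - 20 = -15$)
$q{\left(R \right)} = 1$ ($q{\left(R \right)} = \frac{2 R}{2 R} = 2 R \frac{1}{2 R} = 1$)
$q{\left(S \right)} + K{\left(22 \right)} = 1 - 37 = -36$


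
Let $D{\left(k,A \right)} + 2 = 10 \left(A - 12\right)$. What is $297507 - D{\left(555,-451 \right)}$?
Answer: $302139$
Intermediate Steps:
$D{\left(k,A \right)} = -122 + 10 A$ ($D{\left(k,A \right)} = -2 + 10 \left(A - 12\right) = -2 + 10 \left(-12 + A\right) = -2 + \left(-120 + 10 A\right) = -122 + 10 A$)
$297507 - D{\left(555,-451 \right)} = 297507 - \left(-122 + 10 \left(-451\right)\right) = 297507 - \left(-122 - 4510\right) = 297507 - -4632 = 297507 + 4632 = 302139$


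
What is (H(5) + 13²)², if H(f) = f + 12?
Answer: 34596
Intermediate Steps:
H(f) = 12 + f
(H(5) + 13²)² = ((12 + 5) + 13²)² = (17 + 169)² = 186² = 34596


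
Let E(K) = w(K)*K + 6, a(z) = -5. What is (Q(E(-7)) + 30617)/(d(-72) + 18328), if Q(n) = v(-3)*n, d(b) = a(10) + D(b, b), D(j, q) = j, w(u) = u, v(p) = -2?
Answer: 30507/18251 ≈ 1.6715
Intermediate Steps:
E(K) = 6 + K² (E(K) = K*K + 6 = K² + 6 = 6 + K²)
d(b) = -5 + b
Q(n) = -2*n
(Q(E(-7)) + 30617)/(d(-72) + 18328) = (-2*(6 + (-7)²) + 30617)/((-5 - 72) + 18328) = (-2*(6 + 49) + 30617)/(-77 + 18328) = (-2*55 + 30617)/18251 = (-110 + 30617)*(1/18251) = 30507*(1/18251) = 30507/18251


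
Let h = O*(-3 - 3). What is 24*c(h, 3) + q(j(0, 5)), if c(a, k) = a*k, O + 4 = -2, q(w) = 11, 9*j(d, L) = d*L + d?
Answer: 2603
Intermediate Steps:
j(d, L) = d/9 + L*d/9 (j(d, L) = (d*L + d)/9 = (L*d + d)/9 = (d + L*d)/9 = d/9 + L*d/9)
O = -6 (O = -4 - 2 = -6)
h = 36 (h = -6*(-3 - 3) = -6*(-6) = 36)
24*c(h, 3) + q(j(0, 5)) = 24*(36*3) + 11 = 24*108 + 11 = 2592 + 11 = 2603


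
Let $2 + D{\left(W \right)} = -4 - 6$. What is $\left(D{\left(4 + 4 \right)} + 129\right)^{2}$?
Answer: $13689$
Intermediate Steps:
$D{\left(W \right)} = -12$ ($D{\left(W \right)} = -2 - 10 = -12$)
$\left(D{\left(4 + 4 \right)} + 129\right)^{2} = \left(-12 + 129\right)^{2} = 117^{2} = 13689$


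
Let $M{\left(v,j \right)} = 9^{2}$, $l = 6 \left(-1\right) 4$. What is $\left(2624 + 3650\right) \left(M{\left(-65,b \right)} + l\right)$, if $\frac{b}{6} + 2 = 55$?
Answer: $357618$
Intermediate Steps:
$b = 318$ ($b = -12 + 6 \cdot 55 = -12 + 330 = 318$)
$l = -24$ ($l = \left(-6\right) 4 = -24$)
$M{\left(v,j \right)} = 81$
$\left(2624 + 3650\right) \left(M{\left(-65,b \right)} + l\right) = \left(2624 + 3650\right) \left(81 - 24\right) = 6274 \cdot 57 = 357618$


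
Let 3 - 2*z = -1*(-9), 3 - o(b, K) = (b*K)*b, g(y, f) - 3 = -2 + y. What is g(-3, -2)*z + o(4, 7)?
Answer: -103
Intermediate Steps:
g(y, f) = 1 + y (g(y, f) = 3 + (-2 + y) = 1 + y)
o(b, K) = 3 - K*b² (o(b, K) = 3 - b*K*b = 3 - K*b*b = 3 - K*b²)
z = -3 (z = 3/2 - (-1)*(-9)/2 = 3/2 - ½*9 = 3/2 - 9/2 = -3)
g(-3, -2)*z + o(4, 7) = (1 - 3)*(-3) + (3 - 1*7*4²) = -2*(-3) + (3 - 1*7*16) = 6 + (3 - 112) = 6 - 109 = -103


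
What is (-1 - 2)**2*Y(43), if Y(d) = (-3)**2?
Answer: 81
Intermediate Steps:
Y(d) = 9
(-1 - 2)**2*Y(43) = (-1 - 2)**2*9 = (-3)**2*9 = 9*9 = 81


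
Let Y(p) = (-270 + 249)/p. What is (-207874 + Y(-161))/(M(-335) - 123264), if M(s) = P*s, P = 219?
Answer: 4781099/4522467 ≈ 1.0572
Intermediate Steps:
Y(p) = -21/p
M(s) = 219*s
(-207874 + Y(-161))/(M(-335) - 123264) = (-207874 - 21/(-161))/(219*(-335) - 123264) = (-207874 - 21*(-1/161))/(-73365 - 123264) = (-207874 + 3/23)/(-196629) = -4781099/23*(-1/196629) = 4781099/4522467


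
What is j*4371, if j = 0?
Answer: 0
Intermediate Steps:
j*4371 = 0*4371 = 0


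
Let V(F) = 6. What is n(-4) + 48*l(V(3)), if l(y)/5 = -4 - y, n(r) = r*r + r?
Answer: -2388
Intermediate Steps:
n(r) = r + r² (n(r) = r² + r = r + r²)
l(y) = -20 - 5*y (l(y) = 5*(-4 - y) = -20 - 5*y)
n(-4) + 48*l(V(3)) = -4*(1 - 4) + 48*(-20 - 5*6) = -4*(-3) + 48*(-20 - 30) = 12 + 48*(-50) = 12 - 2400 = -2388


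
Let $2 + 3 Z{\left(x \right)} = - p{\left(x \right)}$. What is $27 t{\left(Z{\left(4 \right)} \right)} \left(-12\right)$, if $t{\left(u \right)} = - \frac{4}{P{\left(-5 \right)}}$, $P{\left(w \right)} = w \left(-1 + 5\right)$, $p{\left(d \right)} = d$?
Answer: $- \frac{324}{5} \approx -64.8$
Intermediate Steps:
$P{\left(w \right)} = 4 w$ ($P{\left(w \right)} = w 4 = 4 w$)
$Z{\left(x \right)} = - \frac{2}{3} - \frac{x}{3}$ ($Z{\left(x \right)} = - \frac{2}{3} + \frac{\left(-1\right) x}{3} = - \frac{2}{3} - \frac{x}{3}$)
$t{\left(u \right)} = \frac{1}{5}$ ($t{\left(u \right)} = - \frac{4}{4 \left(-5\right)} = - \frac{4}{-20} = \left(-4\right) \left(- \frac{1}{20}\right) = \frac{1}{5}$)
$27 t{\left(Z{\left(4 \right)} \right)} \left(-12\right) = 27 \cdot \frac{1}{5} \left(-12\right) = \frac{27}{5} \left(-12\right) = - \frac{324}{5}$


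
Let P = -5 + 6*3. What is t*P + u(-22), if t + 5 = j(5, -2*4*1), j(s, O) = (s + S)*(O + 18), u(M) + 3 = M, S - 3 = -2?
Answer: 690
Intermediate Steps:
S = 1 (S = 3 - 2 = 1)
P = 13 (P = -5 + 18 = 13)
u(M) = -3 + M
j(s, O) = (1 + s)*(18 + O) (j(s, O) = (s + 1)*(O + 18) = (1 + s)*(18 + O))
t = 55 (t = -5 + (18 - 2*4*1 + 18*5 + (-2*4*1)*5) = -5 + (18 - 8*1 + 90 - 8*1*5) = -5 + (18 - 8 + 90 - 8*5) = -5 + (18 - 8 + 90 - 40) = -5 + 60 = 55)
t*P + u(-22) = 55*13 + (-3 - 22) = 715 - 25 = 690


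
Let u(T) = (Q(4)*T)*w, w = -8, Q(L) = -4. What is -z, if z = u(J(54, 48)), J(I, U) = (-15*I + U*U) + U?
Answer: -49344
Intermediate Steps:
J(I, U) = U + U**2 - 15*I (J(I, U) = (-15*I + U**2) + U = (U**2 - 15*I) + U = U + U**2 - 15*I)
u(T) = 32*T (u(T) = -4*T*(-8) = 32*T)
z = 49344 (z = 32*(48 + 48**2 - 15*54) = 32*(48 + 2304 - 810) = 32*1542 = 49344)
-z = -1*49344 = -49344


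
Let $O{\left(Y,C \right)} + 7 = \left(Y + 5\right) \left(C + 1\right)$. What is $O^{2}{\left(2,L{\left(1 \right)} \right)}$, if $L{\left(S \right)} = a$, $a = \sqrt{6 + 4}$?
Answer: $490$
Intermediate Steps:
$a = \sqrt{10} \approx 3.1623$
$L{\left(S \right)} = \sqrt{10}$
$O{\left(Y,C \right)} = -7 + \left(1 + C\right) \left(5 + Y\right)$ ($O{\left(Y,C \right)} = -7 + \left(Y + 5\right) \left(C + 1\right) = -7 + \left(5 + Y\right) \left(1 + C\right) = -7 + \left(1 + C\right) \left(5 + Y\right)$)
$O^{2}{\left(2,L{\left(1 \right)} \right)} = \left(-2 + 2 + 5 \sqrt{10} + \sqrt{10} \cdot 2\right)^{2} = \left(-2 + 2 + 5 \sqrt{10} + 2 \sqrt{10}\right)^{2} = \left(7 \sqrt{10}\right)^{2} = 490$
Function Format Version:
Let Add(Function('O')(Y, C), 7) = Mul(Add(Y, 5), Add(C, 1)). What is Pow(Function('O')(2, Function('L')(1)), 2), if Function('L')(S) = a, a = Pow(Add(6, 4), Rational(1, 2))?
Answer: 490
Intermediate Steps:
a = Pow(10, Rational(1, 2)) ≈ 3.1623
Function('L')(S) = Pow(10, Rational(1, 2))
Function('O')(Y, C) = Add(-7, Mul(Add(1, C), Add(5, Y))) (Function('O')(Y, C) = Add(-7, Mul(Add(Y, 5), Add(C, 1))) = Add(-7, Mul(Add(5, Y), Add(1, C))) = Add(-7, Mul(Add(1, C), Add(5, Y))))
Pow(Function('O')(2, Function('L')(1)), 2) = Pow(Add(-2, 2, Mul(5, Pow(10, Rational(1, 2))), Mul(Pow(10, Rational(1, 2)), 2)), 2) = Pow(Add(-2, 2, Mul(5, Pow(10, Rational(1, 2))), Mul(2, Pow(10, Rational(1, 2)))), 2) = Pow(Mul(7, Pow(10, Rational(1, 2))), 2) = 490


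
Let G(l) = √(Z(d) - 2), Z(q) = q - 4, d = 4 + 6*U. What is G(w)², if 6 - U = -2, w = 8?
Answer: 46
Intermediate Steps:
U = 8 (U = 6 - 1*(-2) = 6 + 2 = 8)
d = 52 (d = 4 + 6*8 = 4 + 48 = 52)
Z(q) = -4 + q
G(l) = √46 (G(l) = √((-4 + 52) - 2) = √(48 - 2) = √46)
G(w)² = (√46)² = 46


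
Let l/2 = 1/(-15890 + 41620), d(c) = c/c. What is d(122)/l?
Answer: 12865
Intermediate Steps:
d(c) = 1
l = 1/12865 (l = 2/(-15890 + 41620) = 2/25730 = 2*(1/25730) = 1/12865 ≈ 7.7730e-5)
d(122)/l = 1/(1/12865) = 1*12865 = 12865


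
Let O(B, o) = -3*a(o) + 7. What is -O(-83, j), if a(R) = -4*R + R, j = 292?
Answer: -2635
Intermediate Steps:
a(R) = -3*R
O(B, o) = 7 + 9*o (O(B, o) = -(-9)*o + 7 = 9*o + 7 = 7 + 9*o)
-O(-83, j) = -(7 + 9*292) = -(7 + 2628) = -1*2635 = -2635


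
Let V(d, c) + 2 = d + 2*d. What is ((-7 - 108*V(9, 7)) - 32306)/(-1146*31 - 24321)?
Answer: 11671/19949 ≈ 0.58504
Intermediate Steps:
V(d, c) = -2 + 3*d (V(d, c) = -2 + (d + 2*d) = -2 + 3*d)
((-7 - 108*V(9, 7)) - 32306)/(-1146*31 - 24321) = ((-7 - 108*(-2 + 3*9)) - 32306)/(-1146*31 - 24321) = ((-7 - 108*(-2 + 27)) - 32306)/(-35526 - 24321) = ((-7 - 108*25) - 32306)/(-59847) = ((-7 - 2700) - 32306)*(-1/59847) = (-2707 - 32306)*(-1/59847) = -35013*(-1/59847) = 11671/19949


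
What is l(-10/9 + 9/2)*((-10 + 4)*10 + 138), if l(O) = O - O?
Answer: 0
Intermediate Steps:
l(O) = 0
l(-10/9 + 9/2)*((-10 + 4)*10 + 138) = 0*((-10 + 4)*10 + 138) = 0*(-6*10 + 138) = 0*(-60 + 138) = 0*78 = 0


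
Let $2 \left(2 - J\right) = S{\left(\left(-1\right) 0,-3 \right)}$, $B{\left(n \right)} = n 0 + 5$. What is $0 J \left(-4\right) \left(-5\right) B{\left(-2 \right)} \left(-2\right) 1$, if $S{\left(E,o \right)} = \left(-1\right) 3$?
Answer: $0$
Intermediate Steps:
$B{\left(n \right)} = 5$ ($B{\left(n \right)} = 0 + 5 = 5$)
$S{\left(E,o \right)} = -3$
$J = \frac{7}{2}$ ($J = 2 - - \frac{3}{2} = 2 + \frac{3}{2} = \frac{7}{2} \approx 3.5$)
$0 J \left(-4\right) \left(-5\right) B{\left(-2 \right)} \left(-2\right) 1 = 0 \cdot \frac{7}{2} \left(-4\right) \left(-5\right) 5 \left(-2\right) 1 = 0 \left(-4\right) \left(-5\right) \left(\left(-10\right) 1\right) = 0 \left(-5\right) \left(-10\right) = 0 \left(-10\right) = 0$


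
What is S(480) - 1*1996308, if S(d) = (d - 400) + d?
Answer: -1995748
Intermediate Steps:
S(d) = -400 + 2*d (S(d) = (-400 + d) + d = -400 + 2*d)
S(480) - 1*1996308 = (-400 + 2*480) - 1*1996308 = (-400 + 960) - 1996308 = 560 - 1996308 = -1995748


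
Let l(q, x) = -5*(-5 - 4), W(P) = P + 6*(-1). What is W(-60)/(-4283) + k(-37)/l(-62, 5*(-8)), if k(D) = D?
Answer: -155501/192735 ≈ -0.80681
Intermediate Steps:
W(P) = -6 + P (W(P) = P - 6 = -6 + P)
l(q, x) = 45 (l(q, x) = -5*(-9) = 45)
W(-60)/(-4283) + k(-37)/l(-62, 5*(-8)) = (-6 - 60)/(-4283) - 37/45 = -66*(-1/4283) - 37*1/45 = 66/4283 - 37/45 = -155501/192735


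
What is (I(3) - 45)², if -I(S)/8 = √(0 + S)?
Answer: 2217 + 720*√3 ≈ 3464.1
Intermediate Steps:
I(S) = -8*√S (I(S) = -8*√(0 + S) = -8*√S)
(I(3) - 45)² = (-8*√3 - 45)² = (-45 - 8*√3)²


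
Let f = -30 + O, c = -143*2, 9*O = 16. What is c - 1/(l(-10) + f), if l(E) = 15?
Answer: -34025/119 ≈ -285.92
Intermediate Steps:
O = 16/9 (O = (⅑)*16 = 16/9 ≈ 1.7778)
c = -286
f = -254/9 (f = -30 + 16/9 = -254/9 ≈ -28.222)
c - 1/(l(-10) + f) = -286 - 1/(15 - 254/9) = -286 - 1/(-119/9) = -286 - 1*(-9/119) = -286 + 9/119 = -34025/119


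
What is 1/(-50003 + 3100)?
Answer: -1/46903 ≈ -2.1321e-5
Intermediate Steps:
1/(-50003 + 3100) = 1/(-46903) = -1/46903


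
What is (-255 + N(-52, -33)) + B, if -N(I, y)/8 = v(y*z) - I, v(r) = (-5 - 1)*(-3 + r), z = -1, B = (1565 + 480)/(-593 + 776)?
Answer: 142772/183 ≈ 780.17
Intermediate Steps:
B = 2045/183 ≈ 11.175
v(r) = 18 - 6*r (v(r) = -6*(-3 + r) = 18 - 6*r)
N(I, y) = -144 - 48*y + 8*I (N(I, y) = -8*((18 - 6*y*(-1)) - I) = -8*((18 - (-6)*y) - I) = -8*((18 + 6*y) - I) = -8*(18 - I + 6*y) = -144 - 48*y + 8*I)
(-255 + N(-52, -33)) + B = (-255 + (-144 - 48*(-33) + 8*(-52))) + 2045/183 = (-255 + (-144 + 1584 - 416)) + 2045/183 = (-255 + 1024) + 2045/183 = 769 + 2045/183 = 142772/183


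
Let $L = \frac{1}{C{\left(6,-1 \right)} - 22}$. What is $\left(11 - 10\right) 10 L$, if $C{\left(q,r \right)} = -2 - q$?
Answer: $- \frac{1}{3} \approx -0.33333$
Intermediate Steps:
$L = - \frac{1}{30}$ ($L = \frac{1}{\left(-2 - 6\right) - 22} = \frac{1}{-8 - 22} = \frac{1}{-30} = - \frac{1}{30} \approx -0.033333$)
$\left(11 - 10\right) 10 L = \left(11 - 10\right) 10 \left(- \frac{1}{30}\right) = 1 \cdot 10 \left(- \frac{1}{30}\right) = 10 \left(- \frac{1}{30}\right) = - \frac{1}{3}$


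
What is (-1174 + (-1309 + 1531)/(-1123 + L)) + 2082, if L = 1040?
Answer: 75142/83 ≈ 905.33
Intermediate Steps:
(-1174 + (-1309 + 1531)/(-1123 + L)) + 2082 = (-1174 + (-1309 + 1531)/(-1123 + 1040)) + 2082 = (-1174 + 222/(-83)) + 2082 = (-1174 + 222*(-1/83)) + 2082 = (-1174 - 222/83) + 2082 = -97664/83 + 2082 = 75142/83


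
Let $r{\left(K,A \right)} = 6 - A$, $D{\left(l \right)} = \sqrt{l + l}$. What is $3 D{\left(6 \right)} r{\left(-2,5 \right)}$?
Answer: $6 \sqrt{3} \approx 10.392$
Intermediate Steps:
$D{\left(l \right)} = \sqrt{2} \sqrt{l}$ ($D{\left(l \right)} = \sqrt{2 l} = \sqrt{2} \sqrt{l}$)
$3 D{\left(6 \right)} r{\left(-2,5 \right)} = 3 \sqrt{2} \sqrt{6} \left(6 - 5\right) = 3 \cdot 2 \sqrt{3} \left(6 - 5\right) = 6 \sqrt{3} \cdot 1 = 6 \sqrt{3}$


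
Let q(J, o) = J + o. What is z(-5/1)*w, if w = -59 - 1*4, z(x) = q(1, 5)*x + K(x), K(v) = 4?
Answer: 1638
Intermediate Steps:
z(x) = 4 + 6*x (z(x) = (1 + 5)*x + 4 = 6*x + 4 = 4 + 6*x)
w = -63 (w = -59 - 4 = -63)
z(-5/1)*w = (4 + 6*(-5/1))*(-63) = (4 + 6*(-5*1))*(-63) = (4 + 6*(-5))*(-63) = (4 - 30)*(-63) = -26*(-63) = 1638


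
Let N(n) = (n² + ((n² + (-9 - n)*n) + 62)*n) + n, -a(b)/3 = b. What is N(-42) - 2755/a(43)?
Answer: -2159027/129 ≈ -16737.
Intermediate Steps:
a(b) = -3*b
N(n) = n + n² + n*(62 + n² + n*(-9 - n)) (N(n) = (n² + ((n² + n*(-9 - n)) + 62)*n) + n = (n² + (62 + n² + n*(-9 - n))*n) + n = (n² + n*(62 + n² + n*(-9 - n))) + n = n + n² + n*(62 + n² + n*(-9 - n)))
N(-42) - 2755/a(43) = -42*(63 - 8*(-42)) - 2755/((-3*43)) = -42*(63 + 336) - 2755/(-129) = -42*399 - 2755*(-1/129) = -16758 + 2755/129 = -2159027/129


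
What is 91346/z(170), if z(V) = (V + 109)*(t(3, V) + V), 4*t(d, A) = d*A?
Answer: 182692/166005 ≈ 1.1005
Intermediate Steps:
t(d, A) = A*d/4 (t(d, A) = (d*A)/4 = (A*d)/4 = A*d/4)
z(V) = 7*V*(109 + V)/4 (z(V) = (V + 109)*((¼)*V*3 + V) = (109 + V)*(3*V/4 + V) = (109 + V)*(7*V/4) = 7*V*(109 + V)/4)
91346/z(170) = 91346/(((7/4)*170*(109 + 170))) = 91346/(((7/4)*170*279)) = 91346/(166005/2) = 91346*(2/166005) = 182692/166005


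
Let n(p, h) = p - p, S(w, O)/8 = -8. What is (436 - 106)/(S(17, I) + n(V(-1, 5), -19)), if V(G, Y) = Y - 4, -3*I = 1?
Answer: -165/32 ≈ -5.1563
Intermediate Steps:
I = -⅓ (I = -⅓*1 = -⅓ ≈ -0.33333)
S(w, O) = -64 (S(w, O) = 8*(-8) = -64)
V(G, Y) = -4 + Y
n(p, h) = 0
(436 - 106)/(S(17, I) + n(V(-1, 5), -19)) = (436 - 106)/(-64 + 0) = 330/(-64) = 330*(-1/64) = -165/32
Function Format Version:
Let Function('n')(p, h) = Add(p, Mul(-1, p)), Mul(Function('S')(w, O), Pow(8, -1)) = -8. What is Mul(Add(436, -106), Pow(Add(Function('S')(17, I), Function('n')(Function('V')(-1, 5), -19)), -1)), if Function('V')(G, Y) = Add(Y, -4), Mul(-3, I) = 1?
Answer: Rational(-165, 32) ≈ -5.1563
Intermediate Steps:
I = Rational(-1, 3) (I = Mul(Rational(-1, 3), 1) = Rational(-1, 3) ≈ -0.33333)
Function('S')(w, O) = -64 (Function('S')(w, O) = Mul(8, -8) = -64)
Function('V')(G, Y) = Add(-4, Y)
Function('n')(p, h) = 0
Mul(Add(436, -106), Pow(Add(Function('S')(17, I), Function('n')(Function('V')(-1, 5), -19)), -1)) = Mul(Add(436, -106), Pow(Add(-64, 0), -1)) = Mul(330, Pow(-64, -1)) = Mul(330, Rational(-1, 64)) = Rational(-165, 32)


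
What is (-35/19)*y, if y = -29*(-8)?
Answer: -8120/19 ≈ -427.37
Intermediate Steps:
y = 232
(-35/19)*y = -35/19*232 = -8120/19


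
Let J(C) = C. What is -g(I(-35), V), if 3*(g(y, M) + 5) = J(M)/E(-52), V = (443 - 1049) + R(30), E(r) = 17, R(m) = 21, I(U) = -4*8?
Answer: 280/17 ≈ 16.471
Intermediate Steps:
I(U) = -32
V = -585 (V = (443 - 1049) + 21 = -606 + 21 = -585)
g(y, M) = -5 + M/51 (g(y, M) = -5 + (M/17)/3 = -5 + M/51)
-g(I(-35), V) = -(-5 + (1/51)*(-585)) = -(-5 - 195/17) = -1*(-280/17) = 280/17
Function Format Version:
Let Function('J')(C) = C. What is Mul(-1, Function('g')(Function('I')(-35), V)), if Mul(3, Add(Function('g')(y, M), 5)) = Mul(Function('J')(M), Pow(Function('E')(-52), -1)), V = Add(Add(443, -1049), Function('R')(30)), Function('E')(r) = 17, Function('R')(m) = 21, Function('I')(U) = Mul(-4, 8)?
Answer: Rational(280, 17) ≈ 16.471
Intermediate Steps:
Function('I')(U) = -32
V = -585 (V = Add(Add(443, -1049), 21) = Add(-606, 21) = -585)
Function('g')(y, M) = Add(-5, Mul(Rational(1, 51), M)) (Function('g')(y, M) = Add(-5, Mul(Rational(1, 3), Mul(M, Pow(17, -1)))) = Add(-5, Mul(Rational(1, 3), Mul(M, Rational(1, 17)))) = Add(-5, Mul(Rational(1, 3), Mul(Rational(1, 17), M))) = Add(-5, Mul(Rational(1, 51), M)))
Mul(-1, Function('g')(Function('I')(-35), V)) = Mul(-1, Add(-5, Mul(Rational(1, 51), -585))) = Mul(-1, Add(-5, Rational(-195, 17))) = Mul(-1, Rational(-280, 17)) = Rational(280, 17)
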